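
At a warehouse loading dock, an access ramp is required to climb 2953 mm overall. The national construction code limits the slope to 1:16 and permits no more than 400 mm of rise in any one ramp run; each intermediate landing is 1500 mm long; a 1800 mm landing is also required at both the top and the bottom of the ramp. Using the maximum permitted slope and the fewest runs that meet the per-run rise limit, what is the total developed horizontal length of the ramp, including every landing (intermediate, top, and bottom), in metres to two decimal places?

At most 400 each: 2953/400 = 7.38, giving 8 ramp runs. That means 7 intermediate landings.
Horizontal run for 2953 mm of rise at 1:16 is 2953 × 16 = 47248 mm.
Intermediate landings: 7 × 1500 = 10500 mm.
Top and bottom landings: 2 × 1800 = 3600 mm.
Total = 47248 + 10500 + 3600 = 61348 mm.
= 61.35 m.

61.35 m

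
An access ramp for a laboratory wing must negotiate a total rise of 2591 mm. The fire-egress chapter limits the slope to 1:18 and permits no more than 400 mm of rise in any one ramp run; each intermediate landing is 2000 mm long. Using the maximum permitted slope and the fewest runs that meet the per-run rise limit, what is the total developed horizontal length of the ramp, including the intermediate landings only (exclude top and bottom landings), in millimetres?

2591 / 400 = 6.478 → round up to 7 ramp runs. That means 6 intermediate landings.
Horizontal run for 2591 mm of rise at 1:18 is 2591 × 18 = 46638 mm.
Intermediate landings: 6 × 2000 = 12000 mm.
Developed length = 46638 + 12000 = 58638 mm.

58638 mm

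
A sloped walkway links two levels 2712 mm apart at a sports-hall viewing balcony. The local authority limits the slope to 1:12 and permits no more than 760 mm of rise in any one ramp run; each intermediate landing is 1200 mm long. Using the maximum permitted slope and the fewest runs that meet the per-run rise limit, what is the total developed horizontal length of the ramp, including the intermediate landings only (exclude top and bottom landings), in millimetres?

36144 mm

At most 760 each: 2712/760 = 3.57, giving 4 ramp runs. That means 3 intermediate landings.
Horizontal run for 2712 mm of rise at 1:12 is 2712 × 12 = 32544 mm.
Intermediate landings: 3 × 1200 = 3600 mm.
Developed length = 32544 + 3600 = 36144 mm.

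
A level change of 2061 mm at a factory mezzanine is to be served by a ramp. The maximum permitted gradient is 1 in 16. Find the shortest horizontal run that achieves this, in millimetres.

Run = rise × 16 = 2061 × 16 = 32976 mm.

32976 mm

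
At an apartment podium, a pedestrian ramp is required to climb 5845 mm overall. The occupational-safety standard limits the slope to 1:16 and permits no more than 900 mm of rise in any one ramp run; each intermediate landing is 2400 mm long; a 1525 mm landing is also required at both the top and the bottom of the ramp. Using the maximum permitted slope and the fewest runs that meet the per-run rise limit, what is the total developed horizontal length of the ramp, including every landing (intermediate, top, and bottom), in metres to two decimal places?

⌈5845/900⌉ = 7 ramp runs. That means 6 intermediate landings.
Horizontal run for 5845 mm of rise at 1:16 is 5845 × 16 = 93520 mm.
Intermediate landings: 6 × 2400 = 14400 mm.
Top and bottom landings: 2 × 1525 = 3050 mm.
Total = 93520 + 14400 + 3050 = 110970 mm.
= 110.97 m.

110.97 m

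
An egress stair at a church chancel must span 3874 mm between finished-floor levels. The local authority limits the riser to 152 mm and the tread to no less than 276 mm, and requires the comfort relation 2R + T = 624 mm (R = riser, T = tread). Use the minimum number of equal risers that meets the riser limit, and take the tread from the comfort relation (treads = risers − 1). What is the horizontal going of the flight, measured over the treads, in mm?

⌈3874/152⌉ = 26 risers.
R = 3874 ÷ 26 = 149 mm.
From 2R + T = 624: T = 624 − 298 = 326 mm.
26 risers give 25 treads; going = 25 × 326 = 8150 mm.

8150 mm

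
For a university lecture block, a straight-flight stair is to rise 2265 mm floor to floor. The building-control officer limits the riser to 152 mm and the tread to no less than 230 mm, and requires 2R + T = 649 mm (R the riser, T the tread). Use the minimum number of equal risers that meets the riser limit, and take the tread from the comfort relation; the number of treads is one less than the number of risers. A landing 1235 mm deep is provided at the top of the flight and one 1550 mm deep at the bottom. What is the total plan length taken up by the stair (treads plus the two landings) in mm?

2265 / 152 = 14.901 → round up to 15 risers.
Each riser is 2265/15 = 151 mm (≤ 152 mm).
T = 649 − 2·151 = 347 mm, which satisfies the 230 mm minimum.
Going = (15 − 1) × 347 = 4858 mm.
Add landings: 4858 + 1235 + 1550 = 7643 mm.

7643 mm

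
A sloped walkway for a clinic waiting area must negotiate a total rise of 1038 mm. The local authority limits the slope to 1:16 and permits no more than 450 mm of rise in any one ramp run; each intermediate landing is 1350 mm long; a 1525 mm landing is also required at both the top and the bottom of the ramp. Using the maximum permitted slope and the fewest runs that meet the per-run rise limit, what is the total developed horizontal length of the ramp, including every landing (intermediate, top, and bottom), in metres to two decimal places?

22.36 m

1038 / 450 = 2.31, so 3 ramp runs are needed. That means 2 intermediate landings.
Horizontal run for 1038 mm of rise at 1:16 is 1038 × 16 = 16608 mm.
2 intermediate landings contribute 2 × 1350 = 2700 mm.
Top and bottom landings: 2 × 1525 = 3050 mm.
Total = 16608 + 2700 + 3050 = 22358 mm.
= 22.36 m.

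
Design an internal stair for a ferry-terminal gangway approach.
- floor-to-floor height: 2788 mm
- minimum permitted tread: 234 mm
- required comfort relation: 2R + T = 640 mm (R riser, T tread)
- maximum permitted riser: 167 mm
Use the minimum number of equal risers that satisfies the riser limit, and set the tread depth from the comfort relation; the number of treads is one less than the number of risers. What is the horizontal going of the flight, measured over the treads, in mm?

2788 / 167 = 16.69, so 17 risers are needed.
Riser R = 2788 / 17 = 164 mm, within the 167 mm limit.
From 2R + T = 640: T = 640 − 328 = 312 mm.
Treads = 17 − 1 = 16; going = 16 × 312 = 4992 mm.

4992 mm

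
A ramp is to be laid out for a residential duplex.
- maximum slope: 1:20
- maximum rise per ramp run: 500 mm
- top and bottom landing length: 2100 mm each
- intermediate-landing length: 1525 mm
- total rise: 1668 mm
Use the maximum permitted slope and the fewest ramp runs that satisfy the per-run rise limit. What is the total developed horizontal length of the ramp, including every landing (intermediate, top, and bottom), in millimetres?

42135 mm

1668 / 500 = 3.34, so 4 ramp runs are needed. That means 3 intermediate landings.
Horizontal run for 1668 mm of rise at 1:20 is 1668 × 20 = 33360 mm.
3 intermediate landings contribute 3 × 1525 = 4575 mm.
Top and bottom landings: 2 × 2100 = 4200 mm.
Total = 33360 + 4575 + 4200 = 42135 mm.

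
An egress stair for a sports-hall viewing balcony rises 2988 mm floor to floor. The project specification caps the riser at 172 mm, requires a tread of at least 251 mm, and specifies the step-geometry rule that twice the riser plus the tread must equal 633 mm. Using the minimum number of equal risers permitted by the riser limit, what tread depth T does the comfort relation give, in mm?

2988 / 172 = 17.372 → round up to 18 risers.
R = 2988 ÷ 18 = 166 mm.
Tread T = 633 − 2 × 166 = 301 mm (≥ 251 mm).

301 mm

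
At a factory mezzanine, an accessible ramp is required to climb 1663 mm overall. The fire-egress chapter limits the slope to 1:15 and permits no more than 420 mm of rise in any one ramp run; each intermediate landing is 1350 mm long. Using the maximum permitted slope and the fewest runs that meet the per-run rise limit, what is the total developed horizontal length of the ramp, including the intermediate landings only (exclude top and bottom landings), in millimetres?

⌈1663/420⌉ = 4 ramp runs. That means 3 intermediate landings.
Horizontal run for 1663 mm of rise at 1:15 is 1663 × 15 = 24945 mm.
Intermediate landings: 3 × 1350 = 4050 mm.
Total developed length = 24945 + 4050 = 28995 mm.

28995 mm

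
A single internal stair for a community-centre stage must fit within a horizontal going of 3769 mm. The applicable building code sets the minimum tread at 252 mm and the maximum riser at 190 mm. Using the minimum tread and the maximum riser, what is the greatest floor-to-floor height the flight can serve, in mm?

Treads that fit: ⌊3769 / 252⌋ = 14.
Risers = treads + 1 = 15.
Maximum height = 15 × 190 = 2850 mm.

2850 mm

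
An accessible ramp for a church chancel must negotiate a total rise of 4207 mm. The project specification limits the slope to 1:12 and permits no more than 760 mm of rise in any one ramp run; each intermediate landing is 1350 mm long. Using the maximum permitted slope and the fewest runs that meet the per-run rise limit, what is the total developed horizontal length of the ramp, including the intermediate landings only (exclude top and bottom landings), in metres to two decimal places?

57.23 m

4207 / 760 = 5.54, so 6 ramp runs are needed. That means 5 intermediate landings.
Ramp run (horizontal) at 1:12: 4207 × 12 = 50484 mm.
5 intermediate landings contribute 5 × 1350 = 6750 mm.
Total developed length = 50484 + 6750 = 57234 mm.
= 57.23 m.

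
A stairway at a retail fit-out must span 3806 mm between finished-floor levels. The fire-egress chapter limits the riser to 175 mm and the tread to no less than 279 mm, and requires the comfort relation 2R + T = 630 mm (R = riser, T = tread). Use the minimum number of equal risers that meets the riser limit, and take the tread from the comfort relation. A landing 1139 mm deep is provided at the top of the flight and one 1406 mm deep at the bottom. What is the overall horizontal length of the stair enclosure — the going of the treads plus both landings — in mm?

8509 mm

⌈3806/175⌉ = 22 risers.
R = 3806 ÷ 22 = 173 mm.
T = 630 − 2·173 = 284 mm, which satisfies the 279 mm minimum.
Going = (22 − 1) × 284 = 5964 mm.
Add landings: 5964 + 1139 + 1406 = 8509 mm.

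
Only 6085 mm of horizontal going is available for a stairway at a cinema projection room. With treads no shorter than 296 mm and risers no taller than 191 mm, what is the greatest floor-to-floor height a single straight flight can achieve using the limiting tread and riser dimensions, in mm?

Treads that fit: ⌊6085 / 296⌋ = 20.
Risers = treads + 1 = 21.
Maximum height = 21 × 191 = 4011 mm.

4011 mm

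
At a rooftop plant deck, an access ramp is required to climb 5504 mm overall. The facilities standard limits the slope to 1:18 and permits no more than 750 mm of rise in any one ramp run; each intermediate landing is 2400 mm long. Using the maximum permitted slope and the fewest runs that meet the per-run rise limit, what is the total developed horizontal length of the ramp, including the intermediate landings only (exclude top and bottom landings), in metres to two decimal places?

5504 / 750 = 7.34, so 8 ramp runs are needed. That means 7 intermediate landings.
Horizontal run for 5504 mm of rise at 1:18 is 5504 × 18 = 99072 mm.
7 intermediate landings contribute 7 × 2400 = 16800 mm.
Developed length = 99072 + 16800 = 115872 mm.
= 115.87 m.

115.87 m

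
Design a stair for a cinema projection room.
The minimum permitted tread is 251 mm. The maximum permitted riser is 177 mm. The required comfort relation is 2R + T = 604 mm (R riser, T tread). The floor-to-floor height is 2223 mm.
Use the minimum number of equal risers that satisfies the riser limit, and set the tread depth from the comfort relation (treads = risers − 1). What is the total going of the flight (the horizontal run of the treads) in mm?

2223 / 177 = 12.559 → round up to 13 risers.
Riser R = 2223 / 13 = 171 mm, within the 177 mm limit.
Tread T = 604 − 2 × 171 = 262 mm (≥ 251 mm).
13 risers give 12 treads; going = 12 × 262 = 3144 mm.

3144 mm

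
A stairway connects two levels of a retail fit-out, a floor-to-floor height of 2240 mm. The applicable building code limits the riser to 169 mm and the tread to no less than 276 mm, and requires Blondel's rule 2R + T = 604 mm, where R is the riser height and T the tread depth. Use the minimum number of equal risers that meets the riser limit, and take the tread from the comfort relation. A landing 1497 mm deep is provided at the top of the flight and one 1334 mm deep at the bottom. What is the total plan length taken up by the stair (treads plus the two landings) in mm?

6523 mm

At most 169 each: 2240/169 = 13.25, giving 14 risers.
Each riser is 2240/14 = 160 mm (≤ 169 mm).
T = 604 − 2·160 = 284 mm, which satisfies the 276 mm minimum.
14 risers give 13 treads; going = 13 × 284 = 3692 mm.
Enclosure = 3692 + 1497 + 1334 = 6523 mm.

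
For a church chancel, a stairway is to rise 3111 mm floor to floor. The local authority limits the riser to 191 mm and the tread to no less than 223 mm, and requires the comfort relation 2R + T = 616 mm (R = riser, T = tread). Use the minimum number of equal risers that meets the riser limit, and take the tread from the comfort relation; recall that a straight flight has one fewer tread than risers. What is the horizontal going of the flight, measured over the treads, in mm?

⌈3111/191⌉ = 17 risers.
Each riser is 3111/17 = 183 mm (≤ 191 mm).
Tread T = 616 − 2 × 183 = 250 mm (≥ 223 mm).
17 risers give 16 treads; going = 16 × 250 = 4000 mm.

4000 mm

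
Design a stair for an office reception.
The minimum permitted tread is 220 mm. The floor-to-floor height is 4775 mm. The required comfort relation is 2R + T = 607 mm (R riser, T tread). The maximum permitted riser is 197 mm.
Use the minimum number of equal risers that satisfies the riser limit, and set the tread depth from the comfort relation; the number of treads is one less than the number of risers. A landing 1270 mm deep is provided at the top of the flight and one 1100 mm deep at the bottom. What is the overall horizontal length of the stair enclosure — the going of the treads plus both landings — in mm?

7770 mm

4775 / 197 = 24.24, so 25 risers are needed.
Each riser is 4775/25 = 191 mm (≤ 197 mm).
From 2R + T = 607: T = 607 − 382 = 225 mm.
25 risers give 24 treads; going = 24 × 225 = 5400 mm.
Enclosure = 5400 + 1270 + 1100 = 7770 mm.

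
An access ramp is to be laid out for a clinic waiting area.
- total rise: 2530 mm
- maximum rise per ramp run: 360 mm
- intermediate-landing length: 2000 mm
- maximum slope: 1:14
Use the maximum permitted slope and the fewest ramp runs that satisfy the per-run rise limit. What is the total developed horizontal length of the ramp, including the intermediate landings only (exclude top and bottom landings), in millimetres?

⌈2530/360⌉ = 8 ramp runs. That means 7 intermediate landings.
Ramp run (horizontal) at 1:14: 2530 × 14 = 35420 mm.
7 intermediate landings contribute 7 × 2000 = 14000 mm.
Developed length = 35420 + 14000 = 49420 mm.

49420 mm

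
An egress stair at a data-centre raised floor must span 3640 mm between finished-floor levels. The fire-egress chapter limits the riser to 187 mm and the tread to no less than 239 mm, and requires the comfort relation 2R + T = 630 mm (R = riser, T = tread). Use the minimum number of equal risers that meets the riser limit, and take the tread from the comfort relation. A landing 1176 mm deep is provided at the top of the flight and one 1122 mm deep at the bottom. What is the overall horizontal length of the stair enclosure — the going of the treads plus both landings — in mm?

3640 / 187 = 19.47, so 20 risers are needed.
Each riser is 3640/20 = 182 mm (≤ 187 mm).
T = 630 − 2·182 = 266 mm, which satisfies the 239 mm minimum.
20 risers give 19 treads; going = 19 × 266 = 5054 mm.
Add landings: 5054 + 1176 + 1122 = 7352 mm.

7352 mm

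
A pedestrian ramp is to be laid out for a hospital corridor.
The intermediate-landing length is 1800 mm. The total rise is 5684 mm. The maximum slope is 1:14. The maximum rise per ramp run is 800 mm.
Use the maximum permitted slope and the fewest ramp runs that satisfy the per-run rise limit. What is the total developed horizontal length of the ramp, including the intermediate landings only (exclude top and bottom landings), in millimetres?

At most 800 each: 5684/800 = 7.11, giving 8 ramp runs. That means 7 intermediate landings.
Horizontal run for 5684 mm of rise at 1:14 is 5684 × 14 = 79576 mm.
Intermediate landings: 7 × 1800 = 12600 mm.
Total developed length = 79576 + 12600 = 92176 mm.

92176 mm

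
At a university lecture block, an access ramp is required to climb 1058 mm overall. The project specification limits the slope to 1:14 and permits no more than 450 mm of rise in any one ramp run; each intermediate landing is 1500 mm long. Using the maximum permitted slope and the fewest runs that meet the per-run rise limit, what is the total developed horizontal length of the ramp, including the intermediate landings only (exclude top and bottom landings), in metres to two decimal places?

1058 / 450 = 2.35, so 3 ramp runs are needed. That means 2 intermediate landings.
Ramp run (horizontal) at 1:14: 1058 × 14 = 14812 mm.
Intermediate landings: 2 × 1500 = 3000 mm.
Total developed length = 14812 + 3000 = 17812 mm.
= 17.81 m.

17.81 m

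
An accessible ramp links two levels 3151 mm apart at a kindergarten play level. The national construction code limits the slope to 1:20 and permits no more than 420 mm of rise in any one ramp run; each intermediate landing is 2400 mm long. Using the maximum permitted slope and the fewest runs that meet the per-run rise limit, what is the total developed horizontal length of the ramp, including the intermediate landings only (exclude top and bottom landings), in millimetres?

⌈3151/420⌉ = 8 ramp runs. That means 7 intermediate landings.
Horizontal run for 3151 mm of rise at 1:20 is 3151 × 20 = 63020 mm.
Intermediate landings: 7 × 2400 = 16800 mm.
Developed length = 63020 + 16800 = 79820 mm.

79820 mm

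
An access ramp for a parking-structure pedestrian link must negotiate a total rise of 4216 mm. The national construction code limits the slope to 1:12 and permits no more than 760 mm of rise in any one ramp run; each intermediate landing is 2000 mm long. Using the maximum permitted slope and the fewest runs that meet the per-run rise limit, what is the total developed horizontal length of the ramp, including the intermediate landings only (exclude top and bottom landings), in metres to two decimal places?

60.59 m

4216 / 760 = 5.55, so 6 ramp runs are needed. That means 5 intermediate landings.
Horizontal run for 4216 mm of rise at 1:12 is 4216 × 12 = 50592 mm.
Intermediate landings: 5 × 2000 = 10000 mm.
Total developed length = 50592 + 10000 = 60592 mm.
= 60.59 m.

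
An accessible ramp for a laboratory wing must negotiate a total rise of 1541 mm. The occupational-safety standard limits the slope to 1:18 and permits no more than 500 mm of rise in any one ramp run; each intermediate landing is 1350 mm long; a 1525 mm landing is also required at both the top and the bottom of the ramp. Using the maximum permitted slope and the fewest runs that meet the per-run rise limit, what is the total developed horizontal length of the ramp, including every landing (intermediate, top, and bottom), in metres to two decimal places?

34.84 m

⌈1541/500⌉ = 4 ramp runs. That means 3 intermediate landings.
Ramp run (horizontal) at 1:18: 1541 × 18 = 27738 mm.
Intermediate landings: 3 × 1350 = 4050 mm.
Top and bottom landings: 2 × 1525 = 3050 mm.
Total = 27738 + 4050 + 3050 = 34838 mm.
= 34.84 m.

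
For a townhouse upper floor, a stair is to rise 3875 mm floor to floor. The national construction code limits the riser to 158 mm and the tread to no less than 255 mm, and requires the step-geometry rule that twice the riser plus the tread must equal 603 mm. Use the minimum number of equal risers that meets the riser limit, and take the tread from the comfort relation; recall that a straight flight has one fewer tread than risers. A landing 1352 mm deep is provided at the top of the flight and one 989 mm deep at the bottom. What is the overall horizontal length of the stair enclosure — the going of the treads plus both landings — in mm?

9373 mm

At most 158 each: 3875/158 = 24.53, giving 25 risers.
R = 3875 ÷ 25 = 155 mm.
T = 603 − 2·155 = 293 mm, which satisfies the 255 mm minimum.
25 risers give 24 treads; going = 24 × 293 = 7032 mm.
Enclosure = 7032 + 1352 + 989 = 9373 mm.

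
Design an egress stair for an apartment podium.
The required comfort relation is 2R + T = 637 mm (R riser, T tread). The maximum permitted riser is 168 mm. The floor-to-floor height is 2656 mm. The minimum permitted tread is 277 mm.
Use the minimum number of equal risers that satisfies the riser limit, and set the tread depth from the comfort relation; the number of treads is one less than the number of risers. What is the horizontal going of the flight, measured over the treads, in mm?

2656 / 168 = 15.810 → round up to 16 risers.
Each riser is 2656/16 = 166 mm (≤ 168 mm).
Tread T = 637 − 2 × 166 = 305 mm (≥ 277 mm).
Going = (16 − 1) × 305 = 4575 mm.

4575 mm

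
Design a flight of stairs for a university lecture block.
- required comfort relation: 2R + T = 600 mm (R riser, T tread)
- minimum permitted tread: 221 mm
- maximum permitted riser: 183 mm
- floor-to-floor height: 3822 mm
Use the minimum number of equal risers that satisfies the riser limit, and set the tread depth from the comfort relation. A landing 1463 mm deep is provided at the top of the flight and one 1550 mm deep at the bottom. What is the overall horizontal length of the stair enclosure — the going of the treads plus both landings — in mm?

⌈3822/183⌉ = 21 risers.
Riser R = 3822 / 21 = 182 mm, within the 183 mm limit.
Tread T = 600 − 2 × 182 = 236 mm (≥ 221 mm).
Going = (21 − 1) × 236 = 4720 mm.
Add landings: 4720 + 1463 + 1550 = 7733 mm.

7733 mm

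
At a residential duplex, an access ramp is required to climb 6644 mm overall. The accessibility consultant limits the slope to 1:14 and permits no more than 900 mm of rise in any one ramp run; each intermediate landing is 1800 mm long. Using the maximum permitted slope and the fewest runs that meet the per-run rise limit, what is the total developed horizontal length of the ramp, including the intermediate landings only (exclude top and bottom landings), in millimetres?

105616 mm

⌈6644/900⌉ = 8 ramp runs. That means 7 intermediate landings.
Horizontal run for 6644 mm of rise at 1:14 is 6644 × 14 = 93016 mm.
Intermediate landings: 7 × 1800 = 12600 mm.
Total developed length = 93016 + 12600 = 105616 mm.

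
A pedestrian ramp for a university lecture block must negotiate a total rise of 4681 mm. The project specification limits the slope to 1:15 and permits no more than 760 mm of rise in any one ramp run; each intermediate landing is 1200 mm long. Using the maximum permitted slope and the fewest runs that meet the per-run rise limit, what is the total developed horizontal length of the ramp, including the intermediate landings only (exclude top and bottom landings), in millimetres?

77415 mm

⌈4681/760⌉ = 7 ramp runs. That means 6 intermediate landings.
Ramp run (horizontal) at 1:15: 4681 × 15 = 70215 mm.
Intermediate landings: 6 × 1200 = 7200 mm.
Developed length = 70215 + 7200 = 77415 mm.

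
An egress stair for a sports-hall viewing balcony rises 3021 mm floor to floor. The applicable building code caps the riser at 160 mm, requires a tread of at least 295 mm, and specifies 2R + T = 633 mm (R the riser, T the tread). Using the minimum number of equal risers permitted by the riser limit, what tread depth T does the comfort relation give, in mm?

At most 160 each: 3021/160 = 18.88, giving 19 risers.
R = 3021 ÷ 19 = 159 mm.
T = 633 − 2·159 = 315 mm, which satisfies the 295 mm minimum.

315 mm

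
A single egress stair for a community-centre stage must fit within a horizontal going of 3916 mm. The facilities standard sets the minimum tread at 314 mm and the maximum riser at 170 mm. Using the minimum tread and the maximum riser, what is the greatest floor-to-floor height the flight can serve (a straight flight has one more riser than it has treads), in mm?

2210 mm

3916 / 314 = 12.47, so 12 treads fit.
Risers = treads + 1 = 13.
Maximum height = 13 × 170 = 2210 mm.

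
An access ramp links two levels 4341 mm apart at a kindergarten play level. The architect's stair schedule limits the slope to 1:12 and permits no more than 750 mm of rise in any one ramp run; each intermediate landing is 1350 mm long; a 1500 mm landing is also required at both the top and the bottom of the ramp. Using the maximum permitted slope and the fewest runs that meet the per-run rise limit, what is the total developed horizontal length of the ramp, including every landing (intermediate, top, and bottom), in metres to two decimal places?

61.84 m

4341 / 750 = 5.788 → round up to 6 ramp runs. That means 5 intermediate landings.
Ramp run (horizontal) at 1:12: 4341 × 12 = 52092 mm.
5 intermediate landings contribute 5 × 1350 = 6750 mm.
Top and bottom landings: 2 × 1500 = 3000 mm.
Total = 52092 + 6750 + 3000 = 61842 mm.
= 61.84 m.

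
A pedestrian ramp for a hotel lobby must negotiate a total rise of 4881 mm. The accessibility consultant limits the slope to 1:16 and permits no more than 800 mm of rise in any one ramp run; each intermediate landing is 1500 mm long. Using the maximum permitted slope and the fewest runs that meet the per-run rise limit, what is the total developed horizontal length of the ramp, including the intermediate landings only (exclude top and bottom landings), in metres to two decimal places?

4881 / 800 = 6.101 → round up to 7 ramp runs. That means 6 intermediate landings.
Ramp run (horizontal) at 1:16: 4881 × 16 = 78096 mm.
6 intermediate landings contribute 6 × 1500 = 9000 mm.
Developed length = 78096 + 9000 = 87096 mm.
= 87.10 m.

87.10 m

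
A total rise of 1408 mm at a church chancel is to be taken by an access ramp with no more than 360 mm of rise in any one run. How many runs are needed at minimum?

4 runs

⌈1408/360⌉ = 4 ramp runs.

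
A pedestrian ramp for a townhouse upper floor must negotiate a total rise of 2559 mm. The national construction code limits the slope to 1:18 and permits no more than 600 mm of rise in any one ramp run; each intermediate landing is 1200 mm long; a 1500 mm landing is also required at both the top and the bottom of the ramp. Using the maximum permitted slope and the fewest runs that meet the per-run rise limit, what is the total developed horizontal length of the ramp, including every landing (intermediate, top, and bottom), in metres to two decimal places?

53.86 m

⌈2559/600⌉ = 5 ramp runs. That means 4 intermediate landings.
Horizontal run for 2559 mm of rise at 1:18 is 2559 × 18 = 46062 mm.
Intermediate landings: 4 × 1200 = 4800 mm.
Top and bottom landings: 2 × 1500 = 3000 mm.
Total = 46062 + 4800 + 3000 = 53862 mm.
= 53.86 m.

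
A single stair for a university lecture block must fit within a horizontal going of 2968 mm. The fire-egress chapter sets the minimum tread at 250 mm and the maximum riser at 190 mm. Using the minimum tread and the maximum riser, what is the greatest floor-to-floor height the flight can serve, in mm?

2280 mm

2968 / 250 = 11.87, so 11 treads fit.
Risers = treads + 1 = 12.
Maximum height = 12 × 190 = 2280 mm.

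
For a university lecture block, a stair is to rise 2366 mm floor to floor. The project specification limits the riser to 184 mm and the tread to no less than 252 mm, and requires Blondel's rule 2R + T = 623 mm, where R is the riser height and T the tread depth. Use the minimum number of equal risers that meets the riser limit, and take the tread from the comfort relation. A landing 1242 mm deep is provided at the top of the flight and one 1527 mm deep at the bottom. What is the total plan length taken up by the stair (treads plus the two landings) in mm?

2366 / 184 = 12.859 → round up to 13 risers.
Each riser is 2366/13 = 182 mm (≤ 184 mm).
From 2R + T = 623: T = 623 − 364 = 259 mm.
Going = (13 − 1) × 259 = 3108 mm.
Add landings: 3108 + 1242 + 1527 = 5877 mm.

5877 mm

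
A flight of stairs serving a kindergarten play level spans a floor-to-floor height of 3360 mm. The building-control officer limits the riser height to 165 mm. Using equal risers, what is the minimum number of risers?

⌈3360/165⌉ = 21 risers.

21 risers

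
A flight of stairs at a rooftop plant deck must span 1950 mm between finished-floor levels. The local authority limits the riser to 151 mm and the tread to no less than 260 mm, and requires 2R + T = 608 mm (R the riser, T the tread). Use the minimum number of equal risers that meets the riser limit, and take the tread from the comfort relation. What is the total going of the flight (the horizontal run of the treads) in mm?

3696 mm

At most 151 each: 1950/151 = 12.91, giving 13 risers.
Riser R = 1950 / 13 = 150 mm, within the 151 mm limit.
From 2R + T = 608: T = 608 − 300 = 308 mm.
Treads = 13 − 1 = 12; going = 12 × 308 = 3696 mm.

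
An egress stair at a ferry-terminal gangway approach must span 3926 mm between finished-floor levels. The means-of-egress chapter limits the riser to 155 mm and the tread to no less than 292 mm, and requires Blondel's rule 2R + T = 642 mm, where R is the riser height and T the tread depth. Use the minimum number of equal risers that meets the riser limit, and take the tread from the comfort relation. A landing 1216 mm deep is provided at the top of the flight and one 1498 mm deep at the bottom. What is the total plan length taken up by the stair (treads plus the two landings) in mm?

At most 155 each: 3926/155 = 25.33, giving 26 risers.
Each riser is 3926/26 = 151 mm (≤ 155 mm).
From 2R + T = 642: T = 642 − 302 = 340 mm.
Treads = 26 − 1 = 25; going = 25 × 340 = 8500 mm.
Enclosure = 8500 + 1216 + 1498 = 11214 mm.

11214 mm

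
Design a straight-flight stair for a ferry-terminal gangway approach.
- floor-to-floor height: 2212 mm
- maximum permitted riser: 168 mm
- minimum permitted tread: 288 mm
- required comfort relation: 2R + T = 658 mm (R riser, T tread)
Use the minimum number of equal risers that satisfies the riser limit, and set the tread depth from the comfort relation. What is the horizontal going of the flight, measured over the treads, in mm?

4446 mm

2212 / 168 = 13.167 → round up to 14 risers.
Riser R = 2212 / 14 = 158 mm, within the 168 mm limit.
Tread T = 658 − 2 × 158 = 342 mm (≥ 288 mm).
Going = (14 − 1) × 342 = 4446 mm.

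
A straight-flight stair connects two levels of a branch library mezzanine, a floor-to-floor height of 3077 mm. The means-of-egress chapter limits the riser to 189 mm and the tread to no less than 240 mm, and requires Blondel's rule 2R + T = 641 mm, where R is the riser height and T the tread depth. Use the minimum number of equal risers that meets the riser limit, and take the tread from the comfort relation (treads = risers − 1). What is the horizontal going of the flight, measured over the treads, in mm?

3077 / 189 = 16.28, so 17 risers are needed.
R = 3077 ÷ 17 = 181 mm.
Tread T = 641 − 2 × 181 = 279 mm (≥ 240 mm).
17 risers give 16 treads; going = 16 × 279 = 4464 mm.

4464 mm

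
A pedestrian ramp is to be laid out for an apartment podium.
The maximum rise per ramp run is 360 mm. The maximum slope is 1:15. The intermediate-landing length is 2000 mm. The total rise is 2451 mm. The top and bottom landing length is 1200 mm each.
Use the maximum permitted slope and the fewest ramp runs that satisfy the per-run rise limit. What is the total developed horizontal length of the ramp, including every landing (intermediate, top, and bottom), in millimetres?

⌈2451/360⌉ = 7 ramp runs. That means 6 intermediate landings.
Ramp run (horizontal) at 1:15: 2451 × 15 = 36765 mm.
6 intermediate landings contribute 6 × 2000 = 12000 mm.
Top and bottom landings: 2 × 1200 = 2400 mm.
Total = 36765 + 12000 + 2400 = 51165 mm.

51165 mm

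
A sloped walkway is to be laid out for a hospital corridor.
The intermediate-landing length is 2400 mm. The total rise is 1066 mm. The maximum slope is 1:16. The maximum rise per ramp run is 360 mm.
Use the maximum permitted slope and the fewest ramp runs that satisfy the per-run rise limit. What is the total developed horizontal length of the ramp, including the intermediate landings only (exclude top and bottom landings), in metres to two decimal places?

21.86 m

At most 360 each: 1066/360 = 2.96, giving 3 ramp runs. That means 2 intermediate landings.
Ramp run (horizontal) at 1:16: 1066 × 16 = 17056 mm.
2 intermediate landings contribute 2 × 2400 = 4800 mm.
Total developed length = 17056 + 4800 = 21856 mm.
= 21.86 m.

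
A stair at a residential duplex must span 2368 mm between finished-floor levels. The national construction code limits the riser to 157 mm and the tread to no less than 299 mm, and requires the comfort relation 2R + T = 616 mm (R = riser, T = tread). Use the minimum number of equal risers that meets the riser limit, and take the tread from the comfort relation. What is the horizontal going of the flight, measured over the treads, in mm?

4800 mm

At most 157 each: 2368/157 = 15.08, giving 16 risers.
R = 2368 ÷ 16 = 148 mm.
Tread T = 616 − 2 × 148 = 320 mm (≥ 299 mm).
Treads = 16 − 1 = 15; going = 15 × 320 = 4800 mm.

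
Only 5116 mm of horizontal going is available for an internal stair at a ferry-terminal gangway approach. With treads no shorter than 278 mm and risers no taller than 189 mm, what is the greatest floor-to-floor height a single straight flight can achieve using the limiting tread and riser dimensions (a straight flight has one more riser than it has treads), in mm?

5116 / 278 = 18.40, so 18 treads fit.
Risers = treads + 1 = 19.
Maximum height = 19 × 189 = 3591 mm.

3591 mm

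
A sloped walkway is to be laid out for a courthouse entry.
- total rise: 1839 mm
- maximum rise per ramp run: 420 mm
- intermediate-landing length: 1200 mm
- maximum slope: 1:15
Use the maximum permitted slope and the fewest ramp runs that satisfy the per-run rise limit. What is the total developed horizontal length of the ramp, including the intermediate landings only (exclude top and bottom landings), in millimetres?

32385 mm

1839 / 420 = 4.379 → round up to 5 ramp runs. That means 4 intermediate landings.
Horizontal run for 1839 mm of rise at 1:15 is 1839 × 15 = 27585 mm.
4 intermediate landings contribute 4 × 1200 = 4800 mm.
Total developed length = 27585 + 4800 = 32385 mm.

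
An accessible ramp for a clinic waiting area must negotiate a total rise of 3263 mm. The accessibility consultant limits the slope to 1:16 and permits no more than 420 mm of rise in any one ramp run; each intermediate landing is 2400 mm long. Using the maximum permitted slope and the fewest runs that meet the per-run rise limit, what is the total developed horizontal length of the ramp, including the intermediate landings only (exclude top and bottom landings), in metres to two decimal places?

3263 / 420 = 7.769 → round up to 8 ramp runs. That means 7 intermediate landings.
Horizontal run for 3263 mm of rise at 1:16 is 3263 × 16 = 52208 mm.
Intermediate landings: 7 × 2400 = 16800 mm.
Developed length = 52208 + 16800 = 69008 mm.
= 69.01 m.

69.01 m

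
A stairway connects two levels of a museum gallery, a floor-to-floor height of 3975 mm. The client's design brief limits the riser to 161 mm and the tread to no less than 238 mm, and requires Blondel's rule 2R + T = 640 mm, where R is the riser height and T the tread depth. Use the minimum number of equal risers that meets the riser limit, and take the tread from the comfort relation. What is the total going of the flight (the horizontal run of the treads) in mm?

3975 / 161 = 24.69, so 25 risers are needed.
Riser R = 3975 / 25 = 159 mm, within the 161 mm limit.
Tread T = 640 − 2 × 159 = 322 mm (≥ 238 mm).
Going = (25 − 1) × 322 = 7728 mm.

7728 mm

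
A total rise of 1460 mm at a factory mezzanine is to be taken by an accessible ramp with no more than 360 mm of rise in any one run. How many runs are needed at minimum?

5 runs

⌈1460/360⌉ = 5 ramp runs.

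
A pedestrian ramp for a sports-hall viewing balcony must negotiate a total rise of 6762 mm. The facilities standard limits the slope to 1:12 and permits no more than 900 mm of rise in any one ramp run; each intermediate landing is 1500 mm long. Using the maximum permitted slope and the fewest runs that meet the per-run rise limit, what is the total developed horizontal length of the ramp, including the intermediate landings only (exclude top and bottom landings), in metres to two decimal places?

91.64 m

6762 / 900 = 7.51, so 8 ramp runs are needed. That means 7 intermediate landings.
Ramp run (horizontal) at 1:12: 6762 × 12 = 81144 mm.
Intermediate landings: 7 × 1500 = 10500 mm.
Total developed length = 81144 + 10500 = 91644 mm.
= 91.64 m.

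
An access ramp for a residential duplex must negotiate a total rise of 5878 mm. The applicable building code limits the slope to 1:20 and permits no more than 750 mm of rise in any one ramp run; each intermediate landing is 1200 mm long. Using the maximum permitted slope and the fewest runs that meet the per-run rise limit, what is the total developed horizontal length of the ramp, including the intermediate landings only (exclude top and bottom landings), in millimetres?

5878 / 750 = 7.837 → round up to 8 ramp runs. That means 7 intermediate landings.
Ramp run (horizontal) at 1:20: 5878 × 20 = 117560 mm.
Intermediate landings: 7 × 1200 = 8400 mm.
Total developed length = 117560 + 8400 = 125960 mm.

125960 mm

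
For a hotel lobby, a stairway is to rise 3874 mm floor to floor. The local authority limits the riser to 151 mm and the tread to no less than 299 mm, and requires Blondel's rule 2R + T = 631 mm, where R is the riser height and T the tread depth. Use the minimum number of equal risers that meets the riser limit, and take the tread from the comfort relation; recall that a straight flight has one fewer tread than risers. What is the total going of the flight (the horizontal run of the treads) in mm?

8325 mm

3874 / 151 = 25.656 → round up to 26 risers.
Riser R = 3874 / 26 = 149 mm, within the 151 mm limit.
From 2R + T = 631: T = 631 − 298 = 333 mm.
Going = (26 − 1) × 333 = 8325 mm.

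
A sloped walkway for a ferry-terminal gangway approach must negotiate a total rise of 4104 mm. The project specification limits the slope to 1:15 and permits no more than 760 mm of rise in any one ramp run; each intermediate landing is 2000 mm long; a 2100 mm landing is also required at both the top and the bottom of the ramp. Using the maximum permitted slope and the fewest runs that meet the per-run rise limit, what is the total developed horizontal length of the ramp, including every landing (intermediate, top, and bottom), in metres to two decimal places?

4104 / 760 = 5.40, so 6 ramp runs are needed. That means 5 intermediate landings.
Ramp run (horizontal) at 1:15: 4104 × 15 = 61560 mm.
5 intermediate landings contribute 5 × 2000 = 10000 mm.
Top and bottom landings: 2 × 2100 = 4200 mm.
Total = 61560 + 10000 + 4200 = 75760 mm.
= 75.76 m.

75.76 m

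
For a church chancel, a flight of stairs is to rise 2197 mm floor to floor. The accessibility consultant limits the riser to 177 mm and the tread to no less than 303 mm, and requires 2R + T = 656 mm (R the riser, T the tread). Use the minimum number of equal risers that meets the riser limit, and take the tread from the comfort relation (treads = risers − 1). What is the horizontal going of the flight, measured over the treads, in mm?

3816 mm

At most 177 each: 2197/177 = 12.41, giving 13 risers.
Each riser is 2197/13 = 169 mm (≤ 177 mm).
Tread T = 656 − 2 × 169 = 318 mm (≥ 303 mm).
Going = (13 − 1) × 318 = 3816 mm.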